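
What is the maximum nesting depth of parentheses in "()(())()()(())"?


Input: "()(())()()(())"
Tracking depth:
  Position 0 '(': depth becomes 1
  Position 1 ')': depth becomes 0
  Position 2 '(': depth becomes 1
  Position 3 '(': depth becomes 2
  Position 4 ')': depth becomes 1
  Position 5 ')': depth becomes 0
  Position 6 '(': depth becomes 1
  Position 7 ')': depth becomes 0
  Position 8 '(': depth becomes 1
  Position 9 ')': depth becomes 0
  Position 10 '(': depth becomes 1
  Position 11 '(': depth becomes 2
  Position 12 ')': depth becomes 1
  Position 13 ')': depth becomes 0
Maximum depth reached: 2

2


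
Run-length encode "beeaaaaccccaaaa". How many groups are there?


Input: beeaaaaccccaaaa
Scanning for consecutive runs:
  Group 1: 'b' x 1 (positions 0-0)
  Group 2: 'e' x 2 (positions 1-2)
  Group 3: 'a' x 4 (positions 3-6)
  Group 4: 'c' x 4 (positions 7-10)
  Group 5: 'a' x 4 (positions 11-14)
Total groups: 5

5


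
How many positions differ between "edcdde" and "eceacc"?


Comparing "edcdde" and "eceacc" position by position:
  Position 0: 'e' vs 'e' => same
  Position 1: 'd' vs 'c' => DIFFER
  Position 2: 'c' vs 'e' => DIFFER
  Position 3: 'd' vs 'a' => DIFFER
  Position 4: 'd' vs 'c' => DIFFER
  Position 5: 'e' vs 'c' => DIFFER
Positions that differ: 5

5


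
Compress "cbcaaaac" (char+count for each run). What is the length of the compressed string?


Input: cbcaaaac
Runs:
  'c' x 1 => "c1"
  'b' x 1 => "b1"
  'c' x 1 => "c1"
  'a' x 4 => "a4"
  'c' x 1 => "c1"
Compressed: "c1b1c1a4c1"
Compressed length: 10

10


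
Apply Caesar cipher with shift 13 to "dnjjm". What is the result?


Caesar cipher: shift "dnjjm" by 13
  'd' (pos 3) + 13 = pos 16 = 'q'
  'n' (pos 13) + 13 = pos 0 = 'a'
  'j' (pos 9) + 13 = pos 22 = 'w'
  'j' (pos 9) + 13 = pos 22 = 'w'
  'm' (pos 12) + 13 = pos 25 = 'z'
Result: qawwz

qawwz


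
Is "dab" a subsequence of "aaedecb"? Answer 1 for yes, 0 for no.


Check if "dab" is a subsequence of "aaedecb"
Greedy scan:
  Position 0 ('a'): no match needed
  Position 1 ('a'): no match needed
  Position 2 ('e'): no match needed
  Position 3 ('d'): matches sub[0] = 'd'
  Position 4 ('e'): no match needed
  Position 5 ('c'): no match needed
  Position 6 ('b'): no match needed
Only matched 1/3 characters => not a subsequence

0


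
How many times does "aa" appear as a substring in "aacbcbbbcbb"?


Searching for "aa" in "aacbcbbbcbb"
Scanning each position:
  Position 0: "aa" => MATCH
  Position 1: "ac" => no
  Position 2: "cb" => no
  Position 3: "bc" => no
  Position 4: "cb" => no
  Position 5: "bb" => no
  Position 6: "bb" => no
  Position 7: "bc" => no
  Position 8: "cb" => no
  Position 9: "bb" => no
Total occurrences: 1

1


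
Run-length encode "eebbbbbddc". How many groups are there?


Input: eebbbbbddc
Scanning for consecutive runs:
  Group 1: 'e' x 2 (positions 0-1)
  Group 2: 'b' x 5 (positions 2-6)
  Group 3: 'd' x 2 (positions 7-8)
  Group 4: 'c' x 1 (positions 9-9)
Total groups: 4

4


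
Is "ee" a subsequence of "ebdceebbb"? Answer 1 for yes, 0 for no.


Check if "ee" is a subsequence of "ebdceebbb"
Greedy scan:
  Position 0 ('e'): matches sub[0] = 'e'
  Position 1 ('b'): no match needed
  Position 2 ('d'): no match needed
  Position 3 ('c'): no match needed
  Position 4 ('e'): matches sub[1] = 'e'
  Position 5 ('e'): no match needed
  Position 6 ('b'): no match needed
  Position 7 ('b'): no match needed
  Position 8 ('b'): no match needed
All 2 characters matched => is a subsequence

1


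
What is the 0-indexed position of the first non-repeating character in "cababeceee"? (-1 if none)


Input: cababeceee
Character frequencies:
  'a': 2
  'b': 2
  'c': 2
  'e': 4
Scanning left to right for freq == 1:
  Position 0 ('c'): freq=2, skip
  Position 1 ('a'): freq=2, skip
  Position 2 ('b'): freq=2, skip
  Position 3 ('a'): freq=2, skip
  Position 4 ('b'): freq=2, skip
  Position 5 ('e'): freq=4, skip
  Position 6 ('c'): freq=2, skip
  Position 7 ('e'): freq=4, skip
  Position 8 ('e'): freq=4, skip
  Position 9 ('e'): freq=4, skip
  No unique character found => answer = -1

-1


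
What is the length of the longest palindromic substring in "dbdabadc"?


Input: "dbdabadc"
Checking substrings for palindromes:
  [2:7] "dabad" (len 5) => palindrome
  [0:3] "dbd" (len 3) => palindrome
  [3:6] "aba" (len 3) => palindrome
Longest palindromic substring: "dabad" with length 5

5


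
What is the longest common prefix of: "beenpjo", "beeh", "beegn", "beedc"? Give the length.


Words: beenpjo, beeh, beegn, beedc
  Position 0: all 'b' => match
  Position 1: all 'e' => match
  Position 2: all 'e' => match
  Position 3: ('n', 'h', 'g', 'd') => mismatch, stop
LCP = "bee" (length 3)

3


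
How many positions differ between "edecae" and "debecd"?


Comparing "edecae" and "debecd" position by position:
  Position 0: 'e' vs 'd' => DIFFER
  Position 1: 'd' vs 'e' => DIFFER
  Position 2: 'e' vs 'b' => DIFFER
  Position 3: 'c' vs 'e' => DIFFER
  Position 4: 'a' vs 'c' => DIFFER
  Position 5: 'e' vs 'd' => DIFFER
Positions that differ: 6

6


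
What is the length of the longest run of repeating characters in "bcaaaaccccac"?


Input: "bcaaaaccccac"
Scanning for longest run:
  Position 1 ('c'): new char, reset run to 1
  Position 2 ('a'): new char, reset run to 1
  Position 3 ('a'): continues run of 'a', length=2
  Position 4 ('a'): continues run of 'a', length=3
  Position 5 ('a'): continues run of 'a', length=4
  Position 6 ('c'): new char, reset run to 1
  Position 7 ('c'): continues run of 'c', length=2
  Position 8 ('c'): continues run of 'c', length=3
  Position 9 ('c'): continues run of 'c', length=4
  Position 10 ('a'): new char, reset run to 1
  Position 11 ('c'): new char, reset run to 1
Longest run: 'a' with length 4

4


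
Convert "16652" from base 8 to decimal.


Input: "16652" in base 8
Positional expansion:
  Digit '1' (value 1) x 8^4 = 4096
  Digit '6' (value 6) x 8^3 = 3072
  Digit '6' (value 6) x 8^2 = 384
  Digit '5' (value 5) x 8^1 = 40
  Digit '2' (value 2) x 8^0 = 2
Sum = 7594

7594


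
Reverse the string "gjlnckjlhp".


Input: gjlnckjlhp
Reading characters right to left:
  Position 9: 'p'
  Position 8: 'h'
  Position 7: 'l'
  Position 6: 'j'
  Position 5: 'k'
  Position 4: 'c'
  Position 3: 'n'
  Position 2: 'l'
  Position 1: 'j'
  Position 0: 'g'
Reversed: phljkcnljg

phljkcnljg


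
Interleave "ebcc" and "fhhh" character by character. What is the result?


Interleaving "ebcc" and "fhhh":
  Position 0: 'e' from first, 'f' from second => "ef"
  Position 1: 'b' from first, 'h' from second => "bh"
  Position 2: 'c' from first, 'h' from second => "ch"
  Position 3: 'c' from first, 'h' from second => "ch"
Result: efbhchch

efbhchch


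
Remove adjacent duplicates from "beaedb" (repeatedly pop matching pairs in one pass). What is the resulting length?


Input: beaedb
Stack-based adjacent duplicate removal:
  Read 'b': push. Stack: b
  Read 'e': push. Stack: be
  Read 'a': push. Stack: bea
  Read 'e': push. Stack: beae
  Read 'd': push. Stack: beaed
  Read 'b': push. Stack: beaedb
Final stack: "beaedb" (length 6)

6


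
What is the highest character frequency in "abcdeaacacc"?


Input: abcdeaacacc
Character counts:
  'a': 4
  'b': 1
  'c': 4
  'd': 1
  'e': 1
Maximum frequency: 4

4


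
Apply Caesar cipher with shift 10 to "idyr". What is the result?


Caesar cipher: shift "idyr" by 10
  'i' (pos 8) + 10 = pos 18 = 's'
  'd' (pos 3) + 10 = pos 13 = 'n'
  'y' (pos 24) + 10 = pos 8 = 'i'
  'r' (pos 17) + 10 = pos 1 = 'b'
Result: snib

snib


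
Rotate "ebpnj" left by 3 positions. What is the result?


Input: "ebpnj", rotate left by 3
First 3 characters: "ebp"
Remaining characters: "nj"
Concatenate remaining + first: "nj" + "ebp" = "njebp"

njebp


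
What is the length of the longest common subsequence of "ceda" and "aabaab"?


LCS of "ceda" and "aabaab"
DP table:
           a    a    b    a    a    b
      0    0    0    0    0    0    0
  c   0    0    0    0    0    0    0
  e   0    0    0    0    0    0    0
  d   0    0    0    0    0    0    0
  a   0    1    1    1    1    1    1
LCS length = dp[4][6] = 1

1


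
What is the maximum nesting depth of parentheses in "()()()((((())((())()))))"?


Input: "()()()((((())((())()))))"
Tracking depth:
  Position 0 '(': depth becomes 1
  Position 1 ')': depth becomes 0
  Position 2 '(': depth becomes 1
  Position 3 ')': depth becomes 0
  Position 4 '(': depth becomes 1
  Position 5 ')': depth becomes 0
  Position 6 '(': depth becomes 1
  Position 7 '(': depth becomes 2
  Position 8 '(': depth becomes 3
  Position 9 '(': depth becomes 4
  Position 10 '(': depth becomes 5
  Position 11 ')': depth becomes 4
  Position 12 ')': depth becomes 3
  Position 13 '(': depth becomes 4
  Position 14 '(': depth becomes 5
  Position 15 '(': depth becomes 6
  Position 16 ')': depth becomes 5
  Position 17 ')': depth becomes 4
  Position 18 '(': depth becomes 5
  Position 19 ')': depth becomes 4
  Position 20 ')': depth becomes 3
  Position 21 ')': depth becomes 2
  Position 22 ')': depth becomes 1
  Position 23 ')': depth becomes 0
Maximum depth reached: 6

6


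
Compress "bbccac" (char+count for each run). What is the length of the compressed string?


Input: bbccac
Runs:
  'b' x 2 => "b2"
  'c' x 2 => "c2"
  'a' x 1 => "a1"
  'c' x 1 => "c1"
Compressed: "b2c2a1c1"
Compressed length: 8

8


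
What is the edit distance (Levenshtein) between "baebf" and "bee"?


Computing edit distance: "baebf" -> "bee"
DP table:
           b    e    e
      0    1    2    3
  b   1    0    1    2
  a   2    1    1    2
  e   3    2    1    1
  b   4    3    2    2
  f   5    4    3    3
Edit distance = dp[5][3] = 3

3


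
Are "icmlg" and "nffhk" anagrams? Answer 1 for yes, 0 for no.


Strings: "icmlg", "nffhk"
Sorted first:  cgilm
Sorted second: ffhkn
Differ at position 0: 'c' vs 'f' => not anagrams

0


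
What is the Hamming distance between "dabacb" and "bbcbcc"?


Comparing "dabacb" and "bbcbcc" position by position:
  Position 0: 'd' vs 'b' => differ
  Position 1: 'a' vs 'b' => differ
  Position 2: 'b' vs 'c' => differ
  Position 3: 'a' vs 'b' => differ
  Position 4: 'c' vs 'c' => same
  Position 5: 'b' vs 'c' => differ
Total differences (Hamming distance): 5

5


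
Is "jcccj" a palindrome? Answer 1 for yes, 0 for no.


Input: jcccj
Reversed: jcccj
  Compare pos 0 ('j') with pos 4 ('j'): match
  Compare pos 1 ('c') with pos 3 ('c'): match
Result: palindrome

1


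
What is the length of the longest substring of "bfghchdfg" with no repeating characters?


Input: "bfghchdfg"
Sliding window (track last position of each char):
  Position 0 ('b'): window [0,0] length 1 -- new best
  Position 1 ('f'): window [0,1] length 2 -- new best
  Position 2 ('g'): window [0,2] length 3 -- new best
  Position 3 ('h'): window [0,3] length 4 -- new best
  Position 4 ('c'): window [0,4] length 5 -- new best
  Position 5 ('h'): repeat (last at 3), move window start to 4
  Position 5 ('h'): window [4,5] length 2
  Position 6 ('d'): window [4,6] length 3
  Position 7 ('f'): window [4,7] length 4
  Position 8 ('g'): window [4,8] length 5
Longest substring with no repeats: "bfghc" with length 5

5


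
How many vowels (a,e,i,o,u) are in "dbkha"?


Input: dbkha
Checking each character:
  'd' at position 0: consonant
  'b' at position 1: consonant
  'k' at position 2: consonant
  'h' at position 3: consonant
  'a' at position 4: vowel (running total: 1)
Total vowels: 1

1


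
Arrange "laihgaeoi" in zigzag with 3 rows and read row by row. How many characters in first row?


Zigzag "laihgaeoi" into 3 rows:
Placing characters:
  'l' => row 0
  'a' => row 1
  'i' => row 2
  'h' => row 1
  'g' => row 0
  'a' => row 1
  'e' => row 2
  'o' => row 1
  'i' => row 0
Rows:
  Row 0: "lgi"
  Row 1: "ahao"
  Row 2: "ie"
First row length: 3

3


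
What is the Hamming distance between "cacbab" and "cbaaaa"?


Comparing "cacbab" and "cbaaaa" position by position:
  Position 0: 'c' vs 'c' => same
  Position 1: 'a' vs 'b' => differ
  Position 2: 'c' vs 'a' => differ
  Position 3: 'b' vs 'a' => differ
  Position 4: 'a' vs 'a' => same
  Position 5: 'b' vs 'a' => differ
Total differences (Hamming distance): 4

4


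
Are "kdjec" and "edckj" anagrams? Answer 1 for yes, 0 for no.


Strings: "kdjec", "edckj"
Sorted first:  cdejk
Sorted second: cdejk
Sorted forms match => anagrams

1


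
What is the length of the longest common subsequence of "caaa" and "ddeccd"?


LCS of "caaa" and "ddeccd"
DP table:
           d    d    e    c    c    d
      0    0    0    0    0    0    0
  c   0    0    0    0    1    1    1
  a   0    0    0    0    1    1    1
  a   0    0    0    0    1    1    1
  a   0    0    0    0    1    1    1
LCS length = dp[4][6] = 1

1


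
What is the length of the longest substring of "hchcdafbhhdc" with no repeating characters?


Input: "hchcdafbhhdc"
Sliding window (track last position of each char):
  Position 0 ('h'): window [0,0] length 1 -- new best
  Position 1 ('c'): window [0,1] length 2 -- new best
  Position 2 ('h'): repeat (last at 0), move window start to 1
  Position 2 ('h'): window [1,2] length 2
  Position 3 ('c'): repeat (last at 1), move window start to 2
  Position 3 ('c'): window [2,3] length 2
  Position 4 ('d'): window [2,4] length 3 -- new best
  Position 5 ('a'): window [2,5] length 4 -- new best
  Position 6 ('f'): window [2,6] length 5 -- new best
  Position 7 ('b'): window [2,7] length 6 -- new best
  Position 8 ('h'): repeat (last at 2), move window start to 3
  Position 8 ('h'): window [3,8] length 6
  Position 9 ('h'): repeat (last at 8), move window start to 9
  Position 9 ('h'): window [9,9] length 1
  Position 10 ('d'): window [9,10] length 2
  Position 11 ('c'): window [9,11] length 3
Longest substring with no repeats: "hcdafb" with length 6

6


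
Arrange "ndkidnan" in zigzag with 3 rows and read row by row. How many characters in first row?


Zigzag "ndkidnan" into 3 rows:
Placing characters:
  'n' => row 0
  'd' => row 1
  'k' => row 2
  'i' => row 1
  'd' => row 0
  'n' => row 1
  'a' => row 2
  'n' => row 1
Rows:
  Row 0: "nd"
  Row 1: "dinn"
  Row 2: "ka"
First row length: 2

2


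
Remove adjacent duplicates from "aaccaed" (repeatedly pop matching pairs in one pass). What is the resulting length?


Input: aaccaed
Stack-based adjacent duplicate removal:
  Read 'a': push. Stack: a
  Read 'a': matches stack top 'a' => pop. Stack: (empty)
  Read 'c': push. Stack: c
  Read 'c': matches stack top 'c' => pop. Stack: (empty)
  Read 'a': push. Stack: a
  Read 'e': push. Stack: ae
  Read 'd': push. Stack: aed
Final stack: "aed" (length 3)

3


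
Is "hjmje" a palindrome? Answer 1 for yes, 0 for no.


Input: hjmje
Reversed: ejmjh
  Compare pos 0 ('h') with pos 4 ('e'): MISMATCH
  Compare pos 1 ('j') with pos 3 ('j'): match
Result: not a palindrome

0


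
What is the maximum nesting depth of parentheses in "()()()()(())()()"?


Input: "()()()()(())()()"
Tracking depth:
  Position 0 '(': depth becomes 1
  Position 1 ')': depth becomes 0
  Position 2 '(': depth becomes 1
  Position 3 ')': depth becomes 0
  Position 4 '(': depth becomes 1
  Position 5 ')': depth becomes 0
  Position 6 '(': depth becomes 1
  Position 7 ')': depth becomes 0
  Position 8 '(': depth becomes 1
  Position 9 '(': depth becomes 2
  Position 10 ')': depth becomes 1
  Position 11 ')': depth becomes 0
  Position 12 '(': depth becomes 1
  Position 13 ')': depth becomes 0
  Position 14 '(': depth becomes 1
  Position 15 ')': depth becomes 0
Maximum depth reached: 2

2


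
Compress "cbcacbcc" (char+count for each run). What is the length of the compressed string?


Input: cbcacbcc
Runs:
  'c' x 1 => "c1"
  'b' x 1 => "b1"
  'c' x 1 => "c1"
  'a' x 1 => "a1"
  'c' x 1 => "c1"
  'b' x 1 => "b1"
  'c' x 2 => "c2"
Compressed: "c1b1c1a1c1b1c2"
Compressed length: 14

14


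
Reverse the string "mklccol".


Input: mklccol
Reading characters right to left:
  Position 6: 'l'
  Position 5: 'o'
  Position 4: 'c'
  Position 3: 'c'
  Position 2: 'l'
  Position 1: 'k'
  Position 0: 'm'
Reversed: locclkm

locclkm


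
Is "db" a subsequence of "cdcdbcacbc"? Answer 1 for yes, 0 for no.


Check if "db" is a subsequence of "cdcdbcacbc"
Greedy scan:
  Position 0 ('c'): no match needed
  Position 1 ('d'): matches sub[0] = 'd'
  Position 2 ('c'): no match needed
  Position 3 ('d'): no match needed
  Position 4 ('b'): matches sub[1] = 'b'
  Position 5 ('c'): no match needed
  Position 6 ('a'): no match needed
  Position 7 ('c'): no match needed
  Position 8 ('b'): no match needed
  Position 9 ('c'): no match needed
All 2 characters matched => is a subsequence

1


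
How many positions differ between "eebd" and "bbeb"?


Comparing "eebd" and "bbeb" position by position:
  Position 0: 'e' vs 'b' => DIFFER
  Position 1: 'e' vs 'b' => DIFFER
  Position 2: 'b' vs 'e' => DIFFER
  Position 3: 'd' vs 'b' => DIFFER
Positions that differ: 4

4


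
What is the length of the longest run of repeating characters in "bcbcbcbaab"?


Input: "bcbcbcbaab"
Scanning for longest run:
  Position 1 ('c'): new char, reset run to 1
  Position 2 ('b'): new char, reset run to 1
  Position 3 ('c'): new char, reset run to 1
  Position 4 ('b'): new char, reset run to 1
  Position 5 ('c'): new char, reset run to 1
  Position 6 ('b'): new char, reset run to 1
  Position 7 ('a'): new char, reset run to 1
  Position 8 ('a'): continues run of 'a', length=2
  Position 9 ('b'): new char, reset run to 1
Longest run: 'a' with length 2

2


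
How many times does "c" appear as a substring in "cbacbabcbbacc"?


Searching for "c" in "cbacbabcbbacc"
Scanning each position:
  Position 0: "c" => MATCH
  Position 1: "b" => no
  Position 2: "a" => no
  Position 3: "c" => MATCH
  Position 4: "b" => no
  Position 5: "a" => no
  Position 6: "b" => no
  Position 7: "c" => MATCH
  Position 8: "b" => no
  Position 9: "b" => no
  Position 10: "a" => no
  Position 11: "c" => MATCH
  Position 12: "c" => MATCH
Total occurrences: 5

5


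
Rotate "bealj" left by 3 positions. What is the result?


Input: "bealj", rotate left by 3
First 3 characters: "bea"
Remaining characters: "lj"
Concatenate remaining + first: "lj" + "bea" = "ljbea"

ljbea


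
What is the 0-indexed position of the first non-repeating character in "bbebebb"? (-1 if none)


Input: bbebebb
Character frequencies:
  'b': 5
  'e': 2
Scanning left to right for freq == 1:
  Position 0 ('b'): freq=5, skip
  Position 1 ('b'): freq=5, skip
  Position 2 ('e'): freq=2, skip
  Position 3 ('b'): freq=5, skip
  Position 4 ('e'): freq=2, skip
  Position 5 ('b'): freq=5, skip
  Position 6 ('b'): freq=5, skip
  No unique character found => answer = -1

-1


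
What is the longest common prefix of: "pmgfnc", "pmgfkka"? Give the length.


Words: pmgfnc, pmgfkka
  Position 0: all 'p' => match
  Position 1: all 'm' => match
  Position 2: all 'g' => match
  Position 3: all 'f' => match
  Position 4: ('n', 'k') => mismatch, stop
LCP = "pmgf" (length 4)

4


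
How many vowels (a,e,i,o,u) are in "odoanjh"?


Input: odoanjh
Checking each character:
  'o' at position 0: vowel (running total: 1)
  'd' at position 1: consonant
  'o' at position 2: vowel (running total: 2)
  'a' at position 3: vowel (running total: 3)
  'n' at position 4: consonant
  'j' at position 5: consonant
  'h' at position 6: consonant
Total vowels: 3

3


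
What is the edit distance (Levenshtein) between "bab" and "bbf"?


Computing edit distance: "bab" -> "bbf"
DP table:
           b    b    f
      0    1    2    3
  b   1    0    1    2
  a   2    1    1    2
  b   3    2    1    2
Edit distance = dp[3][3] = 2

2


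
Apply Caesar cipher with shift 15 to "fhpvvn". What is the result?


Caesar cipher: shift "fhpvvn" by 15
  'f' (pos 5) + 15 = pos 20 = 'u'
  'h' (pos 7) + 15 = pos 22 = 'w'
  'p' (pos 15) + 15 = pos 4 = 'e'
  'v' (pos 21) + 15 = pos 10 = 'k'
  'v' (pos 21) + 15 = pos 10 = 'k'
  'n' (pos 13) + 15 = pos 2 = 'c'
Result: uwekkc

uwekkc


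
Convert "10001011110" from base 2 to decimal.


Input: "10001011110" in base 2
Positional expansion:
  Digit '1' (value 1) x 2^10 = 1024
  Digit '0' (value 0) x 2^9 = 0
  Digit '0' (value 0) x 2^8 = 0
  Digit '0' (value 0) x 2^7 = 0
  Digit '1' (value 1) x 2^6 = 64
  Digit '0' (value 0) x 2^5 = 0
  Digit '1' (value 1) x 2^4 = 16
  Digit '1' (value 1) x 2^3 = 8
  Digit '1' (value 1) x 2^2 = 4
  Digit '1' (value 1) x 2^1 = 2
  Digit '0' (value 0) x 2^0 = 0
Sum = 1118

1118


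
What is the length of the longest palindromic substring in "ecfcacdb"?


Input: "ecfcacdb"
Checking substrings for palindromes:
  [1:4] "cfc" (len 3) => palindrome
  [3:6] "cac" (len 3) => palindrome
Longest palindromic substring: "cfc" with length 3

3


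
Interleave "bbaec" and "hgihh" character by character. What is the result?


Interleaving "bbaec" and "hgihh":
  Position 0: 'b' from first, 'h' from second => "bh"
  Position 1: 'b' from first, 'g' from second => "bg"
  Position 2: 'a' from first, 'i' from second => "ai"
  Position 3: 'e' from first, 'h' from second => "eh"
  Position 4: 'c' from first, 'h' from second => "ch"
Result: bhbgaiehch

bhbgaiehch


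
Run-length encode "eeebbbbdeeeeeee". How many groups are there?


Input: eeebbbbdeeeeeee
Scanning for consecutive runs:
  Group 1: 'e' x 3 (positions 0-2)
  Group 2: 'b' x 4 (positions 3-6)
  Group 3: 'd' x 1 (positions 7-7)
  Group 4: 'e' x 7 (positions 8-14)
Total groups: 4

4


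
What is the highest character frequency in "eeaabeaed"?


Input: eeaabeaed
Character counts:
  'a': 3
  'b': 1
  'd': 1
  'e': 4
Maximum frequency: 4

4


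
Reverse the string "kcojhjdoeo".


Input: kcojhjdoeo
Reading characters right to left:
  Position 9: 'o'
  Position 8: 'e'
  Position 7: 'o'
  Position 6: 'd'
  Position 5: 'j'
  Position 4: 'h'
  Position 3: 'j'
  Position 2: 'o'
  Position 1: 'c'
  Position 0: 'k'
Reversed: oeodjhjock

oeodjhjock


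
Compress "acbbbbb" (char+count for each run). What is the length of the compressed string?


Input: acbbbbb
Runs:
  'a' x 1 => "a1"
  'c' x 1 => "c1"
  'b' x 5 => "b5"
Compressed: "a1c1b5"
Compressed length: 6

6


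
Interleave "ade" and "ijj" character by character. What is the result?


Interleaving "ade" and "ijj":
  Position 0: 'a' from first, 'i' from second => "ai"
  Position 1: 'd' from first, 'j' from second => "dj"
  Position 2: 'e' from first, 'j' from second => "ej"
Result: aidjej

aidjej


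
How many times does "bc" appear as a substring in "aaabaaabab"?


Searching for "bc" in "aaabaaabab"
Scanning each position:
  Position 0: "aa" => no
  Position 1: "aa" => no
  Position 2: "ab" => no
  Position 3: "ba" => no
  Position 4: "aa" => no
  Position 5: "aa" => no
  Position 6: "ab" => no
  Position 7: "ba" => no
  Position 8: "ab" => no
Total occurrences: 0

0


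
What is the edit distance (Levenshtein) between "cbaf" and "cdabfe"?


Computing edit distance: "cbaf" -> "cdabfe"
DP table:
           c    d    a    b    f    e
      0    1    2    3    4    5    6
  c   1    0    1    2    3    4    5
  b   2    1    1    2    2    3    4
  a   3    2    2    1    2    3    4
  f   4    3    3    2    2    2    3
Edit distance = dp[4][6] = 3

3


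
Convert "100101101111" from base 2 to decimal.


Input: "100101101111" in base 2
Positional expansion:
  Digit '1' (value 1) x 2^11 = 2048
  Digit '0' (value 0) x 2^10 = 0
  Digit '0' (value 0) x 2^9 = 0
  Digit '1' (value 1) x 2^8 = 256
  Digit '0' (value 0) x 2^7 = 0
  Digit '1' (value 1) x 2^6 = 64
  Digit '1' (value 1) x 2^5 = 32
  Digit '0' (value 0) x 2^4 = 0
  Digit '1' (value 1) x 2^3 = 8
  Digit '1' (value 1) x 2^2 = 4
  Digit '1' (value 1) x 2^1 = 2
  Digit '1' (value 1) x 2^0 = 1
Sum = 2415

2415


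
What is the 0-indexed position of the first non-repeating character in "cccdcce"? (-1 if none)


Input: cccdcce
Character frequencies:
  'c': 5
  'd': 1
  'e': 1
Scanning left to right for freq == 1:
  Position 0 ('c'): freq=5, skip
  Position 1 ('c'): freq=5, skip
  Position 2 ('c'): freq=5, skip
  Position 3 ('d'): unique! => answer = 3

3


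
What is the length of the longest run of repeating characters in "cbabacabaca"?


Input: "cbabacabaca"
Scanning for longest run:
  Position 1 ('b'): new char, reset run to 1
  Position 2 ('a'): new char, reset run to 1
  Position 3 ('b'): new char, reset run to 1
  Position 4 ('a'): new char, reset run to 1
  Position 5 ('c'): new char, reset run to 1
  Position 6 ('a'): new char, reset run to 1
  Position 7 ('b'): new char, reset run to 1
  Position 8 ('a'): new char, reset run to 1
  Position 9 ('c'): new char, reset run to 1
  Position 10 ('a'): new char, reset run to 1
Longest run: 'c' with length 1

1


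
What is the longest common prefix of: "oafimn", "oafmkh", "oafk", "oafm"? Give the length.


Words: oafimn, oafmkh, oafk, oafm
  Position 0: all 'o' => match
  Position 1: all 'a' => match
  Position 2: all 'f' => match
  Position 3: ('i', 'm', 'k', 'm') => mismatch, stop
LCP = "oaf" (length 3)

3


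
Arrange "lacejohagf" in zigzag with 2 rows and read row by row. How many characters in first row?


Zigzag "lacejohagf" into 2 rows:
Placing characters:
  'l' => row 0
  'a' => row 1
  'c' => row 0
  'e' => row 1
  'j' => row 0
  'o' => row 1
  'h' => row 0
  'a' => row 1
  'g' => row 0
  'f' => row 1
Rows:
  Row 0: "lcjhg"
  Row 1: "aeoaf"
First row length: 5

5


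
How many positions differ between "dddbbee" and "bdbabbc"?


Comparing "dddbbee" and "bdbabbc" position by position:
  Position 0: 'd' vs 'b' => DIFFER
  Position 1: 'd' vs 'd' => same
  Position 2: 'd' vs 'b' => DIFFER
  Position 3: 'b' vs 'a' => DIFFER
  Position 4: 'b' vs 'b' => same
  Position 5: 'e' vs 'b' => DIFFER
  Position 6: 'e' vs 'c' => DIFFER
Positions that differ: 5

5


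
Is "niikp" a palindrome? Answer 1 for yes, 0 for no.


Input: niikp
Reversed: pkiin
  Compare pos 0 ('n') with pos 4 ('p'): MISMATCH
  Compare pos 1 ('i') with pos 3 ('k'): MISMATCH
Result: not a palindrome

0


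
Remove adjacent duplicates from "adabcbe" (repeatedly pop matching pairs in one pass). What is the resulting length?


Input: adabcbe
Stack-based adjacent duplicate removal:
  Read 'a': push. Stack: a
  Read 'd': push. Stack: ad
  Read 'a': push. Stack: ada
  Read 'b': push. Stack: adab
  Read 'c': push. Stack: adabc
  Read 'b': push. Stack: adabcb
  Read 'e': push. Stack: adabcbe
Final stack: "adabcbe" (length 7)

7


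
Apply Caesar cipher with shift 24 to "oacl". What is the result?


Caesar cipher: shift "oacl" by 24
  'o' (pos 14) + 24 = pos 12 = 'm'
  'a' (pos 0) + 24 = pos 24 = 'y'
  'c' (pos 2) + 24 = pos 0 = 'a'
  'l' (pos 11) + 24 = pos 9 = 'j'
Result: myaj

myaj


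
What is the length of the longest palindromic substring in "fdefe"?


Input: "fdefe"
Checking substrings for palindromes:
  [2:5] "efe" (len 3) => palindrome
Longest palindromic substring: "efe" with length 3

3


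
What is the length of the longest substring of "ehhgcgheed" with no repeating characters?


Input: "ehhgcgheed"
Sliding window (track last position of each char):
  Position 0 ('e'): window [0,0] length 1 -- new best
  Position 1 ('h'): window [0,1] length 2 -- new best
  Position 2 ('h'): repeat (last at 1), move window start to 2
  Position 2 ('h'): window [2,2] length 1
  Position 3 ('g'): window [2,3] length 2
  Position 4 ('c'): window [2,4] length 3 -- new best
  Position 5 ('g'): repeat (last at 3), move window start to 4
  Position 5 ('g'): window [4,5] length 2
  Position 6 ('h'): window [4,6] length 3
  Position 7 ('e'): window [4,7] length 4 -- new best
  Position 8 ('e'): repeat (last at 7), move window start to 8
  Position 8 ('e'): window [8,8] length 1
  Position 9 ('d'): window [8,9] length 2
Longest substring with no repeats: "cghe" with length 4

4


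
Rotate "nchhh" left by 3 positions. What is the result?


Input: "nchhh", rotate left by 3
First 3 characters: "nch"
Remaining characters: "hh"
Concatenate remaining + first: "hh" + "nch" = "hhnch"

hhnch


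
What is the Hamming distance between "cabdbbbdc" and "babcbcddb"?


Comparing "cabdbbbdc" and "babcbcddb" position by position:
  Position 0: 'c' vs 'b' => differ
  Position 1: 'a' vs 'a' => same
  Position 2: 'b' vs 'b' => same
  Position 3: 'd' vs 'c' => differ
  Position 4: 'b' vs 'b' => same
  Position 5: 'b' vs 'c' => differ
  Position 6: 'b' vs 'd' => differ
  Position 7: 'd' vs 'd' => same
  Position 8: 'c' vs 'b' => differ
Total differences (Hamming distance): 5

5


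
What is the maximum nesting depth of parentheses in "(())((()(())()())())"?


Input: "(())((()(())()())())"
Tracking depth:
  Position 0 '(': depth becomes 1
  Position 1 '(': depth becomes 2
  Position 2 ')': depth becomes 1
  Position 3 ')': depth becomes 0
  Position 4 '(': depth becomes 1
  Position 5 '(': depth becomes 2
  Position 6 '(': depth becomes 3
  Position 7 ')': depth becomes 2
  Position 8 '(': depth becomes 3
  Position 9 '(': depth becomes 4
  Position 10 ')': depth becomes 3
  Position 11 ')': depth becomes 2
  Position 12 '(': depth becomes 3
  Position 13 ')': depth becomes 2
  Position 14 '(': depth becomes 3
  Position 15 ')': depth becomes 2
  Position 16 ')': depth becomes 1
  Position 17 '(': depth becomes 2
  Position 18 ')': depth becomes 1
  Position 19 ')': depth becomes 0
Maximum depth reached: 4

4


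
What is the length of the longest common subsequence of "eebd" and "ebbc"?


LCS of "eebd" and "ebbc"
DP table:
           e    b    b    c
      0    0    0    0    0
  e   0    1    1    1    1
  e   0    1    1    1    1
  b   0    1    2    2    2
  d   0    1    2    2    2
LCS length = dp[4][4] = 2

2


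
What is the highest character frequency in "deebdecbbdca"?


Input: deebdecbbdca
Character counts:
  'a': 1
  'b': 3
  'c': 2
  'd': 3
  'e': 3
Maximum frequency: 3

3


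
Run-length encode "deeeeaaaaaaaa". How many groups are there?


Input: deeeeaaaaaaaa
Scanning for consecutive runs:
  Group 1: 'd' x 1 (positions 0-0)
  Group 2: 'e' x 4 (positions 1-4)
  Group 3: 'a' x 8 (positions 5-12)
Total groups: 3

3


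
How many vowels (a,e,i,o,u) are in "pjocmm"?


Input: pjocmm
Checking each character:
  'p' at position 0: consonant
  'j' at position 1: consonant
  'o' at position 2: vowel (running total: 1)
  'c' at position 3: consonant
  'm' at position 4: consonant
  'm' at position 5: consonant
Total vowels: 1

1


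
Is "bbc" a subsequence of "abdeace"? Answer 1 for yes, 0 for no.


Check if "bbc" is a subsequence of "abdeace"
Greedy scan:
  Position 0 ('a'): no match needed
  Position 1 ('b'): matches sub[0] = 'b'
  Position 2 ('d'): no match needed
  Position 3 ('e'): no match needed
  Position 4 ('a'): no match needed
  Position 5 ('c'): no match needed
  Position 6 ('e'): no match needed
Only matched 1/3 characters => not a subsequence

0


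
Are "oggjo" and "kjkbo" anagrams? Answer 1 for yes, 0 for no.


Strings: "oggjo", "kjkbo"
Sorted first:  ggjoo
Sorted second: bjkko
Differ at position 0: 'g' vs 'b' => not anagrams

0


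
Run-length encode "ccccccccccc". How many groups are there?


Input: ccccccccccc
Scanning for consecutive runs:
  Group 1: 'c' x 11 (positions 0-10)
Total groups: 1

1


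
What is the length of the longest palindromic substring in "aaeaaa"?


Input: "aaeaaa"
Checking substrings for palindromes:
  [0:5] "aaeaa" (len 5) => palindrome
  [1:4] "aea" (len 3) => palindrome
  [3:6] "aaa" (len 3) => palindrome
  [0:2] "aa" (len 2) => palindrome
  [3:5] "aa" (len 2) => palindrome
  [4:6] "aa" (len 2) => palindrome
Longest palindromic substring: "aaeaa" with length 5

5


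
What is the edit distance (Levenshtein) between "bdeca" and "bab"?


Computing edit distance: "bdeca" -> "bab"
DP table:
           b    a    b
      0    1    2    3
  b   1    0    1    2
  d   2    1    1    2
  e   3    2    2    2
  c   4    3    3    3
  a   5    4    3    4
Edit distance = dp[5][3] = 4

4


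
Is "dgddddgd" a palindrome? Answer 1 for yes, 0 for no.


Input: dgddddgd
Reversed: dgddddgd
  Compare pos 0 ('d') with pos 7 ('d'): match
  Compare pos 1 ('g') with pos 6 ('g'): match
  Compare pos 2 ('d') with pos 5 ('d'): match
  Compare pos 3 ('d') with pos 4 ('d'): match
Result: palindrome

1


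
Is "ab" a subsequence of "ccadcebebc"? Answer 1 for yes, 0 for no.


Check if "ab" is a subsequence of "ccadcebebc"
Greedy scan:
  Position 0 ('c'): no match needed
  Position 1 ('c'): no match needed
  Position 2 ('a'): matches sub[0] = 'a'
  Position 3 ('d'): no match needed
  Position 4 ('c'): no match needed
  Position 5 ('e'): no match needed
  Position 6 ('b'): matches sub[1] = 'b'
  Position 7 ('e'): no match needed
  Position 8 ('b'): no match needed
  Position 9 ('c'): no match needed
All 2 characters matched => is a subsequence

1


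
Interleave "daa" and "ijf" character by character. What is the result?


Interleaving "daa" and "ijf":
  Position 0: 'd' from first, 'i' from second => "di"
  Position 1: 'a' from first, 'j' from second => "aj"
  Position 2: 'a' from first, 'f' from second => "af"
Result: diajaf

diajaf


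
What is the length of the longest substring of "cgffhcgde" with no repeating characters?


Input: "cgffhcgde"
Sliding window (track last position of each char):
  Position 0 ('c'): window [0,0] length 1 -- new best
  Position 1 ('g'): window [0,1] length 2 -- new best
  Position 2 ('f'): window [0,2] length 3 -- new best
  Position 3 ('f'): repeat (last at 2), move window start to 3
  Position 3 ('f'): window [3,3] length 1
  Position 4 ('h'): window [3,4] length 2
  Position 5 ('c'): window [3,5] length 3
  Position 6 ('g'): window [3,6] length 4 -- new best
  Position 7 ('d'): window [3,7] length 5 -- new best
  Position 8 ('e'): window [3,8] length 6 -- new best
Longest substring with no repeats: "fhcgde" with length 6

6


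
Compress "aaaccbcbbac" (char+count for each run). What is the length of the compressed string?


Input: aaaccbcbbac
Runs:
  'a' x 3 => "a3"
  'c' x 2 => "c2"
  'b' x 1 => "b1"
  'c' x 1 => "c1"
  'b' x 2 => "b2"
  'a' x 1 => "a1"
  'c' x 1 => "c1"
Compressed: "a3c2b1c1b2a1c1"
Compressed length: 14

14


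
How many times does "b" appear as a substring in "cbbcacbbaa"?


Searching for "b" in "cbbcacbbaa"
Scanning each position:
  Position 0: "c" => no
  Position 1: "b" => MATCH
  Position 2: "b" => MATCH
  Position 3: "c" => no
  Position 4: "a" => no
  Position 5: "c" => no
  Position 6: "b" => MATCH
  Position 7: "b" => MATCH
  Position 8: "a" => no
  Position 9: "a" => no
Total occurrences: 4

4


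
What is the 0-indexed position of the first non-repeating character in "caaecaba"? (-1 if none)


Input: caaecaba
Character frequencies:
  'a': 4
  'b': 1
  'c': 2
  'e': 1
Scanning left to right for freq == 1:
  Position 0 ('c'): freq=2, skip
  Position 1 ('a'): freq=4, skip
  Position 2 ('a'): freq=4, skip
  Position 3 ('e'): unique! => answer = 3

3


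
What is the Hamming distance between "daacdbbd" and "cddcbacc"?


Comparing "daacdbbd" and "cddcbacc" position by position:
  Position 0: 'd' vs 'c' => differ
  Position 1: 'a' vs 'd' => differ
  Position 2: 'a' vs 'd' => differ
  Position 3: 'c' vs 'c' => same
  Position 4: 'd' vs 'b' => differ
  Position 5: 'b' vs 'a' => differ
  Position 6: 'b' vs 'c' => differ
  Position 7: 'd' vs 'c' => differ
Total differences (Hamming distance): 7

7


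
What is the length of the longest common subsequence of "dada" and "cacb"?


LCS of "dada" and "cacb"
DP table:
           c    a    c    b
      0    0    0    0    0
  d   0    0    0    0    0
  a   0    0    1    1    1
  d   0    0    1    1    1
  a   0    0    1    1    1
LCS length = dp[4][4] = 1

1


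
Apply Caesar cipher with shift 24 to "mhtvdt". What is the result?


Caesar cipher: shift "mhtvdt" by 24
  'm' (pos 12) + 24 = pos 10 = 'k'
  'h' (pos 7) + 24 = pos 5 = 'f'
  't' (pos 19) + 24 = pos 17 = 'r'
  'v' (pos 21) + 24 = pos 19 = 't'
  'd' (pos 3) + 24 = pos 1 = 'b'
  't' (pos 19) + 24 = pos 17 = 'r'
Result: kfrtbr

kfrtbr


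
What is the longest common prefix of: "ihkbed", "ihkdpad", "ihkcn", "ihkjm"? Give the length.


Words: ihkbed, ihkdpad, ihkcn, ihkjm
  Position 0: all 'i' => match
  Position 1: all 'h' => match
  Position 2: all 'k' => match
  Position 3: ('b', 'd', 'c', 'j') => mismatch, stop
LCP = "ihk" (length 3)

3


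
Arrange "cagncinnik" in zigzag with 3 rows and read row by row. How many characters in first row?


Zigzag "cagncinnik" into 3 rows:
Placing characters:
  'c' => row 0
  'a' => row 1
  'g' => row 2
  'n' => row 1
  'c' => row 0
  'i' => row 1
  'n' => row 2
  'n' => row 1
  'i' => row 0
  'k' => row 1
Rows:
  Row 0: "cci"
  Row 1: "anink"
  Row 2: "gn"
First row length: 3

3


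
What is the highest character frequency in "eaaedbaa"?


Input: eaaedbaa
Character counts:
  'a': 4
  'b': 1
  'd': 1
  'e': 2
Maximum frequency: 4

4


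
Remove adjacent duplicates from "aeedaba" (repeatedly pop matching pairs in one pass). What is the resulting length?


Input: aeedaba
Stack-based adjacent duplicate removal:
  Read 'a': push. Stack: a
  Read 'e': push. Stack: ae
  Read 'e': matches stack top 'e' => pop. Stack: a
  Read 'd': push. Stack: ad
  Read 'a': push. Stack: ada
  Read 'b': push. Stack: adab
  Read 'a': push. Stack: adaba
Final stack: "adaba" (length 5)

5


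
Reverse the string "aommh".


Input: aommh
Reading characters right to left:
  Position 4: 'h'
  Position 3: 'm'
  Position 2: 'm'
  Position 1: 'o'
  Position 0: 'a'
Reversed: hmmoa

hmmoa


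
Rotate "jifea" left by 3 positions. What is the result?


Input: "jifea", rotate left by 3
First 3 characters: "jif"
Remaining characters: "ea"
Concatenate remaining + first: "ea" + "jif" = "eajif"

eajif


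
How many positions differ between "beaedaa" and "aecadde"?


Comparing "beaedaa" and "aecadde" position by position:
  Position 0: 'b' vs 'a' => DIFFER
  Position 1: 'e' vs 'e' => same
  Position 2: 'a' vs 'c' => DIFFER
  Position 3: 'e' vs 'a' => DIFFER
  Position 4: 'd' vs 'd' => same
  Position 5: 'a' vs 'd' => DIFFER
  Position 6: 'a' vs 'e' => DIFFER
Positions that differ: 5

5


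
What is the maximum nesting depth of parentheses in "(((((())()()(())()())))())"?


Input: "(((((())()()(())()())))())"
Tracking depth:
  Position 0 '(': depth becomes 1
  Position 1 '(': depth becomes 2
  Position 2 '(': depth becomes 3
  Position 3 '(': depth becomes 4
  Position 4 '(': depth becomes 5
  Position 5 '(': depth becomes 6
  Position 6 ')': depth becomes 5
  Position 7 ')': depth becomes 4
  Position 8 '(': depth becomes 5
  Position 9 ')': depth becomes 4
  Position 10 '(': depth becomes 5
  Position 11 ')': depth becomes 4
  Position 12 '(': depth becomes 5
  Position 13 '(': depth becomes 6
  Position 14 ')': depth becomes 5
  Position 15 ')': depth becomes 4
  Position 16 '(': depth becomes 5
  Position 17 ')': depth becomes 4
  Position 18 '(': depth becomes 5
  Position 19 ')': depth becomes 4
  Position 20 ')': depth becomes 3
  Position 21 ')': depth becomes 2
  Position 22 ')': depth becomes 1
  Position 23 '(': depth becomes 2
  Position 24 ')': depth becomes 1
  Position 25 ')': depth becomes 0
Maximum depth reached: 6

6


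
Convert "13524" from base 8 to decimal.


Input: "13524" in base 8
Positional expansion:
  Digit '1' (value 1) x 8^4 = 4096
  Digit '3' (value 3) x 8^3 = 1536
  Digit '5' (value 5) x 8^2 = 320
  Digit '2' (value 2) x 8^1 = 16
  Digit '4' (value 4) x 8^0 = 4
Sum = 5972

5972


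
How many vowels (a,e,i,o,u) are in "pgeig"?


Input: pgeig
Checking each character:
  'p' at position 0: consonant
  'g' at position 1: consonant
  'e' at position 2: vowel (running total: 1)
  'i' at position 3: vowel (running total: 2)
  'g' at position 4: consonant
Total vowels: 2

2


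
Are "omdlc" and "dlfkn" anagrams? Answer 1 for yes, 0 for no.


Strings: "omdlc", "dlfkn"
Sorted first:  cdlmo
Sorted second: dfkln
Differ at position 0: 'c' vs 'd' => not anagrams

0
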